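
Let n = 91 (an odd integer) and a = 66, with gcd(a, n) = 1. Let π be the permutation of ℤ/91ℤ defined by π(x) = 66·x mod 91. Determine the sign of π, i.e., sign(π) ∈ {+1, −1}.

-1

Start at x=79: 79 → 27 → 53 → 40 → 1 → 66 → 79 (one orbit).
Cycle lengths of π_66 on ℤ/91ℤ: [6, 6, 6, 6, 6, 6, 6, 6, 6, 6, 6, 6, 6, 1, 1, 1, 1, 1, 1, 1, 1, 1, 1, 1, 1, 1]; 26 cycles in total.
sign(π) = (−1)^{n − #cycles} = (−1)^{91−26} = (−1)^65 = -1.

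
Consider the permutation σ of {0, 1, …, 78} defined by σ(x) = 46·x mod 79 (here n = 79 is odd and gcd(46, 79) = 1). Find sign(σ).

+1

Start at x=8: 8 → 52 → 22 → 64 → 21 → 18 → 38 → … (one orbit).
The orbit structure of x ↦ 46x mod 79: 7 orbits of sizes [13, 13, 13, 13, 13, 13, 1].
With 7 cycles on 79 points, sign = (−1)^{79−7} = +1.
Via Zolotarev, sign(π_{46}) = (46|79) = +1.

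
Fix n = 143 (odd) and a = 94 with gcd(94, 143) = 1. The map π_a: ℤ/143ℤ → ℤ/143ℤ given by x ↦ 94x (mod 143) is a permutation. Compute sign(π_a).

Trace 14: π^k(14) = [14, 29, 9, 131, 16, 74, 92] for k=0..6.
The orbit structure of x ↦ 94x mod 143: 10 orbits of sizes [30, 30, 30, 30, 10, 3, 3, 3, 3, 1].
Σ(ℓ_i−1) = 143−10 = 133; sign = (−1)^133 = -1.

-1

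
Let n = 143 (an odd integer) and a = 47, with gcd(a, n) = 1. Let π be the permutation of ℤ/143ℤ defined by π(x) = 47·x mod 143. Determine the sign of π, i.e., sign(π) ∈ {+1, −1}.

-1

Trace 34: π^k(34) = [34, 25, 31, 27, 125, 12, 135] for k=0..6.
Cycle lengths of π_47 on ℤ/143ℤ: [20, 20, 20, 20, 20, 20, 5, 5, 4, 4, 4, 1]; 12 cycles in total.
12 cycles on 143: each ℓ→(−1)^(ℓ−1), product (−1)^131 = -1.
(47|143)_J = -1 (Zolotarev's lemma cross-check).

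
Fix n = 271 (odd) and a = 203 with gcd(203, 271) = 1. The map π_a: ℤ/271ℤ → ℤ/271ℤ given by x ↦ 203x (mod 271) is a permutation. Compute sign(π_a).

-1

Trace 5: π^k(5) = [5, 202, 85, 182, 90, 113, 175] for k=0..6.
π_203 has 2 disjoint cycles with lengths [270, 1] on {0,…,270}.
With 2 cycles on 271 points, sign = (−1)^{271−2} = -1.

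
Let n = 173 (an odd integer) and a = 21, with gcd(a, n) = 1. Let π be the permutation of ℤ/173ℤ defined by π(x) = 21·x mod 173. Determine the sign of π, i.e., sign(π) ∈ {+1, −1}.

+1

Start at x=14: 14 → 121 → 119 → 77 → 60 → 49 → 164 → … (one orbit).
Decompose π into cycles: lengths [86, 86, 1] (3 cycles, including the fixed point 0).
sign(π) = (−1)^{n − #cycles} = (−1)^{173−3} = (−1)^170 = +1.
(21|173)_J = +1 (Zolotarev's lemma cross-check).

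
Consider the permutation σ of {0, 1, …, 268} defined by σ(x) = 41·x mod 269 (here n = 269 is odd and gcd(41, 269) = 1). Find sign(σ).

+1

Trace 47: π^k(47) = [47, 44, 190, 258, 87, 70, 180] for k=0..6.
Cycle lengths of π_41 on ℤ/269ℤ: [67, 67, 67, 67, 1]; 5 cycles in total.
5 cycles on 269: each ℓ→(−1)^(ℓ−1), product (−1)^264 = +1.
Via Zolotarev, sign(π_{41}) = (41|269) = +1.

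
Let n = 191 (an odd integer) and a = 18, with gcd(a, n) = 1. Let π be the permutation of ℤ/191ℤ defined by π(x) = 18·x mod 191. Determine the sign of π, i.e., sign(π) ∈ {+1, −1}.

Trace 13: π^k(13) = [13, 43, 10, 180, 184, 65, 24] for k=0..6.
3 cycles of lengths [95, 95, 1].
191 − 3 = 188 transpositions; sign(π) = (−1)^188 = +1.

+1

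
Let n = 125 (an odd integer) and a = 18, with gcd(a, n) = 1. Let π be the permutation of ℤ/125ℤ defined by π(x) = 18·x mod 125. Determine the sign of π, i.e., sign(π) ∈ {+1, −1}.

-1

Orbit of 74 under x↦18x: [74, 82, 101, 68, 99, 32, 76]… (length divides ord_125(18)).
The orbit structure of x ↦ 18x mod 125: 12 orbits of sizes [20, 20, 20, 20, 20, 4, 4, 4, 4, 4, 4, 1].
12 cycles on 125: each ℓ→(−1)^(ℓ−1), product (−1)^113 = -1.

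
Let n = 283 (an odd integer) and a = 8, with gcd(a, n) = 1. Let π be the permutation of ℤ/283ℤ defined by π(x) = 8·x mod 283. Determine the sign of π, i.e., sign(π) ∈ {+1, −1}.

-1

Start at x=197: 197 → 161 → 156 → 116 → 79 → 66 → 245 → … (one orbit).
Cycle type of π: 94×3 + 1; total 4 cycles.
n − c = 283 − 4 = 279; sign = (−1)^279 = -1.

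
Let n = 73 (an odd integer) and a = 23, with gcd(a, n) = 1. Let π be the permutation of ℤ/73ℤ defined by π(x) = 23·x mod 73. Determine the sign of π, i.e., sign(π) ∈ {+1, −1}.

Trace 27: π^k(27) = [27, 37, 48, 9, 61, 16, 3] for k=0..6.
Cycle type of π: 36×2 + 1; total 3 cycles.
73 − 3 = 70 transpositions; sign(π) = (−1)^70 = +1.
The Jacobi symbol (23|73) = +1 (Zolotarev) agrees.

+1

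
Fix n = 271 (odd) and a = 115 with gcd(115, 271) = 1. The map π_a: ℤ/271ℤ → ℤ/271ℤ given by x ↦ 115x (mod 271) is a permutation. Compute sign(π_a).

Start at x=131: 131 → 160 → 243 → 32 → 157 → 169 → 194 → … (one orbit).
The orbit structure of x ↦ 115x mod 271: 6 orbits of sizes [54, 54, 54, 54, 54, 1].
With 6 cycles on 271 points, sign = (−1)^{271−6} = -1.
The Jacobi symbol (115|271) = -1 (Zolotarev) agrees.

-1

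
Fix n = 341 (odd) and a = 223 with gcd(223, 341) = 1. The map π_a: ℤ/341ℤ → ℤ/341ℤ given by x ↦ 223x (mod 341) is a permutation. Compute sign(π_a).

-1

Start at x=218: 218 → 192 → 191 → 309 → 25 → 119 → 280 → … (one orbit).
Cycle lengths of π_223 on ℤ/341ℤ: [30, 30, 30, 30, 30, 30, 30, 30, 30, 30, 6, 6, 6, 6, 6, 5, 5, 1]; 18 cycles in total.
Σ(ℓ_i−1) = 341−18 = 323; sign = (−1)^323 = -1.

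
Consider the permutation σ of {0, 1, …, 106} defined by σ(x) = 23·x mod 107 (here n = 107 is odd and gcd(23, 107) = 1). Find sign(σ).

+1

Start at x=89: 89 → 14 → 1 → 23 → 101 → 76 → 36 → … (one orbit).
3 cycles of lengths [53, 53, 1].
n − c = 107 − 3 = 104; sign = (−1)^104 = +1.
Check: (23/107) = +1 by Zolotarev.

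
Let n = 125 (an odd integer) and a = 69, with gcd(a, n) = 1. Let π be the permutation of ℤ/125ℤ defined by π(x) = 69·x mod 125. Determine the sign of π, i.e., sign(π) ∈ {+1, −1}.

+1

Start at x=54: 54 → 101 → 94 → 111 → 34 → 96 → 124 → … (one orbit).
Cycle type of π: 50×2 + 10×2 + 2×2 + 1; total 7 cycles.
n − c = 125 − 7 = 118; sign = (−1)^118 = +1.
Zolotarev: (69|125) = +1, matching the cycle-count sign.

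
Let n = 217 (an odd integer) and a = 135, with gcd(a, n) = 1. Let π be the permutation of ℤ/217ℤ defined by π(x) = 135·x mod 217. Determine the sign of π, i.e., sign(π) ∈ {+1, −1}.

-1

Start at x=179: 179 → 78 → 114 → 200 → 92 → 51 → 158 → … (one orbit).
Cycle type of π: 30×7 + 3×2 + 1; total 10 cycles.
217 − 10 = 207 transpositions; sign(π) = (−1)^207 = -1.
Zolotarev: (135|217) = -1, matching the cycle-count sign.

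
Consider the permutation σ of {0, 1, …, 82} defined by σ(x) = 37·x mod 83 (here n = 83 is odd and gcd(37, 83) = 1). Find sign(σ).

+1

Start at x=37: 37 → 41 → 23 → 21 → 30 → 31 → 68 → … (one orbit).
The orbit structure of x ↦ 37x mod 83: 3 orbits of sizes [41, 41, 1].
83 − 3 = 80 transpositions; sign(π) = (−1)^80 = +1.
Zolotarev: (37|83) = +1, matching the cycle-count sign.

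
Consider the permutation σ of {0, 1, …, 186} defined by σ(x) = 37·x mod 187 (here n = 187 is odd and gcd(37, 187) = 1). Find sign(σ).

Start at x=67: 67 → 48 → 93 → 75 → 157 → 12 → 70 → … (one orbit).
6 cycles of lengths [80, 80, 16, 5, 5, 1].
6 cycles on 187: each ℓ→(−1)^(ℓ−1), product (−1)^181 = -1.

-1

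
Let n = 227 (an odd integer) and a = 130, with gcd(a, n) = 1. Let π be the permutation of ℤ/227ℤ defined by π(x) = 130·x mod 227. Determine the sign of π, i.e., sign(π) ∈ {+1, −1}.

-1

Trace 78: π^k(78) = [78, 152, 11, 68, 214, 126, 36] for k=0..6.
Decompose π into cycles: lengths [226, 1] (2 cycles, including the fixed point 0).
Σ(ℓ_i−1) = 227−2 = 225; sign = (−1)^225 = -1.
The Jacobi symbol (130|227) = -1 (Zolotarev) agrees.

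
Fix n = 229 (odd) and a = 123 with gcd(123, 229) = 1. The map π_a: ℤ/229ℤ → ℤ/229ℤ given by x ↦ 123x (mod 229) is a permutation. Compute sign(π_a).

Start at x=27: 27 → 115 → 176 → 122 → 121 → 227 → 212 → … (one orbit).
Decompose π into cycles: lengths [76, 76, 76, 1] (4 cycles, including the fixed point 0).
With 4 cycles on 229 points, sign = (−1)^{229−4} = -1.

-1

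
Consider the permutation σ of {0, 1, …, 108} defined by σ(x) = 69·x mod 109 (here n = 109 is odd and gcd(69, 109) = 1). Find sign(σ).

-1

Trace 23: π^k(23) = [23, 61, 67, 45, 53, 60, 107] for k=0..6.
The orbit structure of x ↦ 69x mod 109: 2 orbits of sizes [108, 1].
Σ(ℓ_i−1) = 109−2 = 107; sign = (−1)^107 = -1.
The Jacobi symbol (69|109) = -1 (Zolotarev) agrees.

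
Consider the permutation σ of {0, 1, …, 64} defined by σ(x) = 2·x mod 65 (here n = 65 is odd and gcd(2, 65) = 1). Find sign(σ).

+1

Orbit of 61 under x↦2x: [61, 57, 49, 33, 1, 2, 4]… (length divides ord_65(2)).
π_2 has 7 disjoint cycles with lengths [12, 12, 12, 12, 12, 4, 1] on {0,…,64}.
With 7 cycles on 65 points, sign = (−1)^{65−7} = +1.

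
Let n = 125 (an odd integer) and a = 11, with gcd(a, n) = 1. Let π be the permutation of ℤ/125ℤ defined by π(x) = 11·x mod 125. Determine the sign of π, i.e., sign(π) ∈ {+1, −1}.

Trace 66: π^k(66) = [66, 101, 111, 96, 56, 116, 26] for k=0..6.
Cycle type of π: 25×4 + 5×4 + 1×5; total 13 cycles.
n − c = 125 − 13 = 112; sign = (−1)^112 = +1.
Zolotarev: (11|125) = +1, matching the cycle-count sign.

+1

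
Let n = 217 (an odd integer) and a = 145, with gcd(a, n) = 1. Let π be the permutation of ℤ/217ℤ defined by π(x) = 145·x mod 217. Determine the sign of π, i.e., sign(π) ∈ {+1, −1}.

Start at x=27: 27 → 9 → 3 → 1 → 145 → 193 → 209 → … (one orbit).
The orbit structure of x ↦ 145x mod 217: 9 orbits of sizes [30, 30, 30, 30, 30, 30, 30, 6, 1].
With 9 cycles on 217 points, sign = (−1)^{217−9} = +1.

+1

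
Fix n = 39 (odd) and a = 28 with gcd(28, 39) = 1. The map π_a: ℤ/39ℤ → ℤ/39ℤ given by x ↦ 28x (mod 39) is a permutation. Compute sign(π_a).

Orbit of 37 under x↦28x: [37, 22, 31, 10, 7, 1, 28]… (length divides ord_39(28)).
The orbit structure of x ↦ 28x mod 39: 6 orbits of sizes [12, 12, 12, 1, 1, 1].
Σ(ℓ_i−1) = 39−6 = 33; sign = (−1)^33 = -1.

-1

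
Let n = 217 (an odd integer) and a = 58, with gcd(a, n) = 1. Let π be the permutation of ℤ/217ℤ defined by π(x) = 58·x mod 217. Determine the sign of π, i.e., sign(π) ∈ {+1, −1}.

-1

Orbit of 4 under x↦58x: [4, 15, 2, 116, 1, 58, 109]… (length divides ord_217(58)).
Cycle type of π: 30×6 + 10×3 + 3×2 + 1; total 12 cycles.
sign(π) = (−1)^{n − #cycles} = (−1)^{217−12} = (−1)^205 = -1.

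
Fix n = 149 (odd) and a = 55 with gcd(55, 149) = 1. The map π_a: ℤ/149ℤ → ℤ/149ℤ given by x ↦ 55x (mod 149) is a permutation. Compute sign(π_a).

-1

Orbit of 38 under x↦55x: [38, 4, 71, 31, 66, 54, 139]… (length divides ord_149(55)).
The orbit structure of x ↦ 55x mod 149: 2 orbits of sizes [148, 1].
2 cycles on 149: each ℓ→(−1)^(ℓ−1), product (−1)^147 = -1.
Via Zolotarev, sign(π_{55}) = (55|149) = -1.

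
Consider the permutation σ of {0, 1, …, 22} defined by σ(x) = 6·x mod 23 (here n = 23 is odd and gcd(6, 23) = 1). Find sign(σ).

+1

Start at x=13: 13 → 9 → 8 → 2 → 12 → 3 → 18 → … (one orbit).
π_6 has 3 disjoint cycles with lengths [11, 11, 1] on {0,…,22}.
sign(π) = (−1)^{n − #cycles} = (−1)^{23−3} = (−1)^20 = +1.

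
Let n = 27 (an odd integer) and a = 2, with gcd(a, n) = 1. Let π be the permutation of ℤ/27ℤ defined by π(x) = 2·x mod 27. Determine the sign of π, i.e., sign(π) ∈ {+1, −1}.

Trace 8: π^k(8) = [8, 16, 5, 10, 20, 13, 26] for k=0..6.
Cycle type of π: 18 + 6 + 2 + 1; total 4 cycles.
4 cycles on 27: each ℓ→(−1)^(ℓ−1), product (−1)^23 = -1.

-1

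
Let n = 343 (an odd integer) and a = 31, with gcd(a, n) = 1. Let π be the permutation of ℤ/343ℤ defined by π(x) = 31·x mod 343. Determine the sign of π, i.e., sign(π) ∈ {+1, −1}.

-1

Start at x=31: 31 → 275 → 293 → 165 → 313 → 99 → 325 → … (one orbit).
Decompose π into cycles: lengths [42, 42, 42, 42, 42, 42, 42, 6, 6, 6, 6, 6, 6, 6, 6, 1] (16 cycles, including the fixed point 0).
With 16 cycles on 343 points, sign = (−1)^{343−16} = -1.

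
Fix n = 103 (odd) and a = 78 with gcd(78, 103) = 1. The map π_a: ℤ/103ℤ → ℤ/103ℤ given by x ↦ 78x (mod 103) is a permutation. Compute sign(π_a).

Orbit of 22 under x↦78x: [22, 68, 51, 64, 48, 36, 27]… (length divides ord_103(78)).
The orbit structure of x ↦ 78x mod 103: 2 orbits of sizes [102, 1].
sign(π) = (−1)^{n − #cycles} = (−1)^{103−2} = (−1)^101 = -1.
The Jacobi symbol (78|103) = -1 (Zolotarev) agrees.

-1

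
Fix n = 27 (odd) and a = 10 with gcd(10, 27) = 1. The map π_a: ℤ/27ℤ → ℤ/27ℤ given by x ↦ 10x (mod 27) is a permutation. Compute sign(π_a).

+1

Start at x=19: 19 → 1 → 10 → 19 (one orbit).
π_10 has 15 disjoint cycles with lengths [3, 3, 3, 3, 3, 3, 1, 1, 1, 1, 1, 1, 1, 1, 1] on {0,…,26}.
n − c = 27 − 15 = 12; sign = (−1)^12 = +1.
Via Zolotarev, sign(π_{10}) = (10|27) = +1.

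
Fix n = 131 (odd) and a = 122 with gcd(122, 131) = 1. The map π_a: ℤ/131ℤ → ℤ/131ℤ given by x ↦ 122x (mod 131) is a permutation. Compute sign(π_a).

-1

Start at x=79: 79 → 75 → 111 → 49 → 83 → 39 → 42 → … (one orbit).
Cycle type of π: 130 + 1; total 2 cycles.
n − c = 131 − 2 = 129; sign = (−1)^129 = -1.
The Jacobi symbol (122|131) = -1 (Zolotarev) agrees.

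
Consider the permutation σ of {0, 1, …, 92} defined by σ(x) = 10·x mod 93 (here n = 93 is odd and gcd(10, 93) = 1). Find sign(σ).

Start at x=40: 40 → 28 → 1 → 10 → 7 → 70 → 49 → … (one orbit).
Cycle type of π: 15×6 + 1×3; total 9 cycles.
With 9 cycles on 93 points, sign = (−1)^{93−9} = +1.
Zolotarev: (10|93) = +1, matching the cycle-count sign.

+1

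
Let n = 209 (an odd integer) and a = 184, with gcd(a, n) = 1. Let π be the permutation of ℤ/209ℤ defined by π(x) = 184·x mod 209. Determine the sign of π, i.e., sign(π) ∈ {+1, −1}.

+1

Orbit of 129 under x↦184x: [129, 119, 160, 180, 98, 58, 13]… (length divides ord_209(184)).
Cycle type of π: 90×2 + 18 + 10 + 1; total 5 cycles.
With 5 cycles on 209 points, sign = (−1)^{209−5} = +1.
Check: (184/209) = +1 by Zolotarev.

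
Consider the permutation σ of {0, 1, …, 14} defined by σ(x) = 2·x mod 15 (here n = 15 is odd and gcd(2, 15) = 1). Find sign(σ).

+1

Trace 4: π^k(4) = [4, 8, 1, 2] for k=0..3.
π_2 has 5 disjoint cycles with lengths [4, 4, 4, 2, 1] on {0,…,14}.
15 − 5 = 10 transpositions; sign(π) = (−1)^10 = +1.
Via Zolotarev, sign(π_{2}) = (2|15) = +1.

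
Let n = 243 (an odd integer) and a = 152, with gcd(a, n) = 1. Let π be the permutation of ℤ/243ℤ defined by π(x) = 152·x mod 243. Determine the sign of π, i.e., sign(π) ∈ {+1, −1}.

-1

Start at x=109: 109 → 44 → 127 → 107 → 226 → 89 → 163 → … (one orbit).
Cycle lengths of π_152 on ℤ/243ℤ: [54, 54, 54, 18, 18, 18, 6, 6, 6, 2, 2, 2, 2, 1]; 14 cycles in total.
243 − 14 = 229 transpositions; sign(π) = (−1)^229 = -1.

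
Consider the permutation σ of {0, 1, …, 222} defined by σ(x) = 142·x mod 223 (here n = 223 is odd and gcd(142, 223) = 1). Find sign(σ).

-1

Start at x=117: 117 → 112 → 71 → 47 → 207 → 181 → 57 → … (one orbit).
Decompose π into cycles: lengths [222, 1] (2 cycles, including the fixed point 0).
n − c = 223 − 2 = 221; sign = (−1)^221 = -1.
Via Zolotarev, sign(π_{142}) = (142|223) = -1.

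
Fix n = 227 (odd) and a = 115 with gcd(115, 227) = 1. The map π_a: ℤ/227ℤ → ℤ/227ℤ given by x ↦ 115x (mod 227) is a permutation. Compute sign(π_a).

Orbit of 40 under x↦115x: [40, 60, 90, 135, 89, 20, 30]… (length divides ord_227(115)).
2 cycles of lengths [226, 1].
227 − 2 = 225 transpositions; sign(π) = (−1)^225 = -1.

-1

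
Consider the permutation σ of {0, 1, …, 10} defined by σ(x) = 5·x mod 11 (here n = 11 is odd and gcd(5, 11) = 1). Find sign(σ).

+1

Trace 3: π^k(3) = [3, 4, 9, 1, 5] for k=0..4.
Decompose π into cycles: lengths [5, 5, 1] (3 cycles, including the fixed point 0).
n − c = 11 − 3 = 8; sign = (−1)^8 = +1.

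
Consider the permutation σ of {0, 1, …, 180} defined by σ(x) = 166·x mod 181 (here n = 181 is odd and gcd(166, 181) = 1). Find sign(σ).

Orbit of 33 under x↦166x: [33, 48, 4, 121, 176, 75, 142]… (length divides ord_181(166)).
Cycle type of π: 90×2 + 1; total 3 cycles.
3 cycles on 181: each ℓ→(−1)^(ℓ−1), product (−1)^178 = +1.

+1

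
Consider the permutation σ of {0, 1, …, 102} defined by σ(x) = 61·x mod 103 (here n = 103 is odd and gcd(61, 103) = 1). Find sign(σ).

Trace 9: π^k(9) = [9, 34, 14, 30, 79, 81, 100] for k=0..6.
Cycle type of π: 17×6 + 1; total 7 cycles.
With 7 cycles on 103 points, sign = (−1)^{103−7} = +1.
Check: (61/103) = +1 by Zolotarev.

+1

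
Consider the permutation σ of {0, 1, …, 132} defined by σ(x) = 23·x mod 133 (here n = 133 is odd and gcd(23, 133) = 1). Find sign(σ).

Start at x=23: 23 → 130 → 64 → 9 → 74 → 106 → 44 → … (one orbit).
Cycle type of π: 9×14 + 3×2 + 1; total 17 cycles.
17 cycles on 133: each ℓ→(−1)^(ℓ−1), product (−1)^116 = +1.
The Jacobi symbol (23|133) = +1 (Zolotarev) agrees.

+1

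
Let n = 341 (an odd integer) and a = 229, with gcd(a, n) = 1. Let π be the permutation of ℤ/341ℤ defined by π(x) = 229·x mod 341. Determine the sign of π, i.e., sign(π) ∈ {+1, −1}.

-1

Trace 243: π^k(243) = [243, 64, 334, 102, 170, 56, 207] for k=0..6.
The orbit structure of x ↦ 229x mod 341: 14 orbits of sizes [30, 30, 30, 30, 30, 30, 30, 30, 30, 30, 30, 5, 5, 1].
341 − 14 = 327 transpositions; sign(π) = (−1)^327 = -1.
Zolotarev: (229|341) = -1, matching the cycle-count sign.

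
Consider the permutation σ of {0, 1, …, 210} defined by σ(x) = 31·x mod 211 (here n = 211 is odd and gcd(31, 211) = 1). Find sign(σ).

-1

Trace 210: π^k(210) = [210, 180, 94, 171, 26, 173, 88] for k=0..6.
Cycle type of π: 42×5 + 1; total 6 cycles.
sign(π) = (−1)^{n − #cycles} = (−1)^{211−6} = (−1)^205 = -1.
Check: (31/211) = -1 by Zolotarev.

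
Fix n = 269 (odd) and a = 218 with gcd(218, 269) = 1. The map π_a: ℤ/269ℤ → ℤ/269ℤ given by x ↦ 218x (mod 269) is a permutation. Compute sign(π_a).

Start at x=213: 213 → 166 → 142 → 21 → 5 → 14 → 93 → … (one orbit).
5 cycles of lengths [67, 67, 67, 67, 1].
sign(π) = (−1)^{n − #cycles} = (−1)^{269−5} = (−1)^264 = +1.
Check: (218/269) = +1 by Zolotarev.

+1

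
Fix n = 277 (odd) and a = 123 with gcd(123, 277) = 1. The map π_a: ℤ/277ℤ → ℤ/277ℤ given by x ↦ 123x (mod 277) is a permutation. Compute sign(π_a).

+1

Trace 13: π^k(13) = [13, 214, 7, 30, 89, 144, 261] for k=0..6.
π_123 has 3 disjoint cycles with lengths [138, 138, 1] on {0,…,276}.
n − c = 277 − 3 = 274; sign = (−1)^274 = +1.
Via Zolotarev, sign(π_{123}) = (123|277) = +1.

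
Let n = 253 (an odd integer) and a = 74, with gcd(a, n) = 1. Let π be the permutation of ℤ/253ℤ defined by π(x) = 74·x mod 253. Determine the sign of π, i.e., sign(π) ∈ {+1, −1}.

+1

Orbit of 47 under x↦74x: [47, 189, 71, 194, 188, 250, 31]… (length divides ord_253(74)).
5 cycles of lengths [110, 110, 22, 10, 1].
5 cycles on 253: each ℓ→(−1)^(ℓ−1), product (−1)^248 = +1.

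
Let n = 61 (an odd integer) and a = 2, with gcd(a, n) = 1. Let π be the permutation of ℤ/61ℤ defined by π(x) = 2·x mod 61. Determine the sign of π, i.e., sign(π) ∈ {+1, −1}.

-1

Start at x=41: 41 → 21 → 42 → 23 → 46 → 31 → 1 → … (one orbit).
Cycle lengths of π_2 on ℤ/61ℤ: [60, 1]; 2 cycles in total.
61 − 2 = 59 transpositions; sign(π) = (−1)^59 = -1.
Check: (2/61) = -1 by Zolotarev.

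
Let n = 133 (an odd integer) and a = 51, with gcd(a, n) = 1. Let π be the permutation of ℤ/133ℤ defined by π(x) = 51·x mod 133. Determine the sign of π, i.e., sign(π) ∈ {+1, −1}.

-1

Trace 81: π^k(81) = [81, 8, 9, 60, 1, 51, 74] for k=0..6.
Cycle lengths of π_51 on ℤ/133ℤ: [18, 18, 18, 18, 18, 18, 18, 3, 3, 1]; 10 cycles in total.
10 cycles on 133: each ℓ→(−1)^(ℓ−1), product (−1)^123 = -1.
Zolotarev: (51|133) = -1, matching the cycle-count sign.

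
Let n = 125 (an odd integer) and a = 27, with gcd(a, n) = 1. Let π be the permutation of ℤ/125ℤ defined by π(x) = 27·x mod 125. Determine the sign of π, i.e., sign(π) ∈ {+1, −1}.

Start at x=18: 18 → 111 → 122 → 44 → 63 → 76 → 52 → … (one orbit).
Decompose π into cycles: lengths [100, 20, 4, 1] (4 cycles, including the fixed point 0).
With 4 cycles on 125 points, sign = (−1)^{125−4} = -1.
The Jacobi symbol (27|125) = -1 (Zolotarev) agrees.

-1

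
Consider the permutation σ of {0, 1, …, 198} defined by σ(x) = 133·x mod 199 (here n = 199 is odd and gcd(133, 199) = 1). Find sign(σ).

-1

Orbit of 90 under x↦133x: [90, 30, 10, 136, 178, 192, 64]… (length divides ord_199(133)).
π_133 has 2 disjoint cycles with lengths [198, 1] on {0,…,198}.
2 cycles on 199: each ℓ→(−1)^(ℓ−1), product (−1)^197 = -1.
Check: (133/199) = -1 by Zolotarev.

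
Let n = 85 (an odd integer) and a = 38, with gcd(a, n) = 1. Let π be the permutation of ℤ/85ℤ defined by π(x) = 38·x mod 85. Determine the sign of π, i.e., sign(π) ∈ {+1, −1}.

Orbit of 84 under x↦38x: [84, 47, 1, 38]… (length divides ord_85(38)).
22 cycles of lengths [4, 4, 4, 4, 4, 4, 4, 4, 4, 4, 4, 4, 4, 4, 4, 4, 4, 4, 4, 4, 4, 1].
n − c = 85 − 22 = 63; sign = (−1)^63 = -1.

-1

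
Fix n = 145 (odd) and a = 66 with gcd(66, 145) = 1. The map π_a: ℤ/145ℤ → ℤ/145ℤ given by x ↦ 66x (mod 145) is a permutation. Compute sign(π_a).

Orbit of 41 under x↦66x: [41, 96, 101, 141, 26, 121, 11]… (length divides ord_145(66)).
Decompose π into cycles: lengths [28, 28, 28, 28, 28, 1, 1, 1, 1, 1] (10 cycles, including the fixed point 0).
10 cycles on 145: each ℓ→(−1)^(ℓ−1), product (−1)^135 = -1.
Check: (66/145) = -1 by Zolotarev.

-1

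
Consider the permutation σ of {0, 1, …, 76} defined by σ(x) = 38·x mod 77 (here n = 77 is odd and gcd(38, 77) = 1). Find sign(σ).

-1

Orbit of 3 under x↦38x: [3, 37, 20, 67, 5, 36, 59]… (length divides ord_77(38)).
π_38 has 6 disjoint cycles with lengths [30, 30, 6, 5, 5, 1] on {0,…,76}.
n − c = 77 − 6 = 71; sign = (−1)^71 = -1.
Via Zolotarev, sign(π_{38}) = (38|77) = -1.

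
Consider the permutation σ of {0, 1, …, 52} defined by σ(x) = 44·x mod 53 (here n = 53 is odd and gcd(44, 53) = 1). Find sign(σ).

+1

Orbit of 49 under x↦44x: [49, 36, 47, 1, 44, 28, 13]… (length divides ord_53(44)).
π_44 has 5 disjoint cycles with lengths [13, 13, 13, 13, 1] on {0,…,52}.
53 − 5 = 48 transpositions; sign(π) = (−1)^48 = +1.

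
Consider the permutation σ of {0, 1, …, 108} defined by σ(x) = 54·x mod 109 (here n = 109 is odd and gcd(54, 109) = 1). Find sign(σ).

-1

Start at x=41: 41 → 34 → 92 → 63 → 23 → 43 → 33 → … (one orbit).
4 cycles of lengths [36, 36, 36, 1].
sign(π) = (−1)^{n − #cycles} = (−1)^{109−4} = (−1)^105 = -1.
Via Zolotarev, sign(π_{54}) = (54|109) = -1.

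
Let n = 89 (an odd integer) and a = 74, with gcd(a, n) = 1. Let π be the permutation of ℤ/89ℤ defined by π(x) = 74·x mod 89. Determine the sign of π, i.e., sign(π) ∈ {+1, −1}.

Start at x=82: 82 → 16 → 27 → 40 → 23 → 11 → 13 → … (one orbit).
The orbit structure of x ↦ 74x mod 89: 2 orbits of sizes [88, 1].
With 2 cycles on 89 points, sign = (−1)^{89−2} = -1.
Via Zolotarev, sign(π_{74}) = (74|89) = -1.

-1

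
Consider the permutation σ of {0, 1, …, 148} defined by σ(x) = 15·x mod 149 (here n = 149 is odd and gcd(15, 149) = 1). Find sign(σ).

-1

Orbit of 129 under x↦15x: [129, 147, 119, 146, 104, 70, 7]… (length divides ord_149(15)).
Decompose π into cycles: lengths [148, 1] (2 cycles, including the fixed point 0).
2 cycles on 149: each ℓ→(−1)^(ℓ−1), product (−1)^147 = -1.
Via Zolotarev, sign(π_{15}) = (15|149) = -1.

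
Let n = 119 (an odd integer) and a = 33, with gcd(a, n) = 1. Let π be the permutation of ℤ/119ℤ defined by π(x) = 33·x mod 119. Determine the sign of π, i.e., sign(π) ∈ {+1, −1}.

-1

Trace 33: π^k(33) = [33, 18, 118, 86, 101, 1] for k=0..5.
Cycle lengths of π_33 on ℤ/119ℤ: [6, 6, 6, 6, 6, 6, 6, 6, 6, 6, 6, 6, 6, 6, 6, 6, 6, 2, 2, 2, 2, 2, 2, 2, 2, 1]; 26 cycles in total.
With 26 cycles on 119 points, sign = (−1)^{119−26} = -1.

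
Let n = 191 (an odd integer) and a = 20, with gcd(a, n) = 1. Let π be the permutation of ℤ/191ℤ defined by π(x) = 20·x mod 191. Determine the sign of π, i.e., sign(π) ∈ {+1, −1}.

+1

Start at x=90: 90 → 81 → 92 → 121 → 128 → 77 → 12 → … (one orbit).
Decompose π into cycles: lengths [95, 95, 1] (3 cycles, including the fixed point 0).
3 cycles on 191: each ℓ→(−1)^(ℓ−1), product (−1)^188 = +1.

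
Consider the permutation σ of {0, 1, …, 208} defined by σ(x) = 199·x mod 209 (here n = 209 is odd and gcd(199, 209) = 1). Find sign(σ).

Start at x=45: 45 → 177 → 111 → 144 → 23 → 188 → 1 → … (one orbit).
33 cycles of lengths [9, 9, 9, 9, 9, 9, 9, 9, 9, 9, 9, 9, 9, 9, 9, 9, 9, 9, 9, 9, 9, 9, 1, 1, 1, 1, 1, 1, 1, 1, 1, 1, 1].
Σ(ℓ_i−1) = 209−33 = 176; sign = (−1)^176 = +1.
Check: (199/209) = +1 by Zolotarev.

+1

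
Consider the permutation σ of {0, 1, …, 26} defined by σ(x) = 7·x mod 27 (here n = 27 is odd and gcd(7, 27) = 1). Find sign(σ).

Orbit of 25 under x↦7x: [25, 13, 10, 16, 4, 1, 7]… (length divides ord_27(7)).
Cycle type of π: 9×2 + 3×2 + 1×3; total 7 cycles.
n − c = 27 − 7 = 20; sign = (−1)^20 = +1.
(7|27)_J = +1 (Zolotarev's lemma cross-check).

+1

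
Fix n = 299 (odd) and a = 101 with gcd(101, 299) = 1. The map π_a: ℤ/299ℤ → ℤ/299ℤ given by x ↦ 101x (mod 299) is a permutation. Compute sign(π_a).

Start at x=179: 179 → 139 → 285 → 81 → 108 → 144 → 192 → … (one orbit).
The orbit structure of x ↦ 101x mod 299: 9 orbits of sizes [66, 66, 66, 66, 11, 11, 6, 6, 1].
sign(π) = (−1)^{n − #cycles} = (−1)^{299−9} = (−1)^290 = +1.
Via Zolotarev, sign(π_{101}) = (101|299) = +1.

+1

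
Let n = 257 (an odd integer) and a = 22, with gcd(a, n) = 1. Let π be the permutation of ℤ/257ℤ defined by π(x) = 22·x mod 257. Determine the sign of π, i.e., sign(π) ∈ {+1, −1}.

+1

Trace 60: π^k(60) = [60, 35, 256, 235, 30, 146, 128] for k=0..6.
5 cycles of lengths [64, 64, 64, 64, 1].
sign(π) = (−1)^{n − #cycles} = (−1)^{257−5} = (−1)^252 = +1.
(22|257)_J = +1 (Zolotarev's lemma cross-check).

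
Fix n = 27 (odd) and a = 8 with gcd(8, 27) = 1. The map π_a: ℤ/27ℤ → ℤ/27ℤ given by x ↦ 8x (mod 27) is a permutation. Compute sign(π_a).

-1

Start at x=1: 1 → 8 → 10 → 26 → 19 → 17 → 1 (one orbit).
The orbit structure of x ↦ 8x mod 27: 8 orbits of sizes [6, 6, 6, 2, 2, 2, 2, 1].
Σ(ℓ_i−1) = 27−8 = 19; sign = (−1)^19 = -1.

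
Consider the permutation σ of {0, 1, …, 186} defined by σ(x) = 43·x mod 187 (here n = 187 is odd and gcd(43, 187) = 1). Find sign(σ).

-1

Orbit of 1 under x↦43x: [1, 43, 166, 32, 67, 76, 89]… (length divides ord_187(43)).
π_43 has 28 disjoint cycles with lengths [8, 8, 8, 8, 8, 8, 8, 8, 8, 8, 8, 8, 8, 8, 8, 8, 8, 8, 8, 8, 8, 8, 2, 2, 2, 2, 2, 1] on {0,…,186}.
187 − 28 = 159 transpositions; sign(π) = (−1)^159 = -1.
Via Zolotarev, sign(π_{43}) = (43|187) = -1.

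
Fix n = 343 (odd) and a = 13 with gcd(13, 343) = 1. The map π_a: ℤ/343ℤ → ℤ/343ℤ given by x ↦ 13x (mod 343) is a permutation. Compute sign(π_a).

Trace 55: π^k(55) = [55, 29, 34, 99, 258, 267, 41] for k=0..6.
Cycle lengths of π_13 on ℤ/343ℤ: [98, 98, 98, 14, 14, 14, 2, 2, 2, 1]; 10 cycles in total.
sign(π) = (−1)^{n − #cycles} = (−1)^{343−10} = (−1)^333 = -1.

-1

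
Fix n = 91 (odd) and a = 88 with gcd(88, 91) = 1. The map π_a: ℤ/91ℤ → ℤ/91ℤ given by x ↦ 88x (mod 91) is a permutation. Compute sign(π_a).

Start at x=88: 88 → 9 → 64 → 81 → 30 → 1 → 88 (one orbit).
17 cycles of lengths [6, 6, 6, 6, 6, 6, 6, 6, 6, 6, 6, 6, 6, 6, 3, 3, 1].
n − c = 91 − 17 = 74; sign = (−1)^74 = +1.

+1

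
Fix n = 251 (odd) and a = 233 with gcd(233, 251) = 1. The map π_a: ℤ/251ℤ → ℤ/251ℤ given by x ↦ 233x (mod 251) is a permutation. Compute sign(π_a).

Trace 155: π^k(155) = [155, 222, 20, 142, 205, 75, 156] for k=0..6.
π_233 has 3 disjoint cycles with lengths [125, 125, 1] on {0,…,250}.
3 cycles on 251: each ℓ→(−1)^(ℓ−1), product (−1)^248 = +1.
The Jacobi symbol (233|251) = +1 (Zolotarev) agrees.

+1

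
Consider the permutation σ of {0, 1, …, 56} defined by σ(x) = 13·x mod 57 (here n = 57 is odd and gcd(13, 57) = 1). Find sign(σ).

-1

Start at x=34: 34 → 43 → 46 → 28 → 22 → 1 → 13 → … (one orbit).
Decompose π into cycles: lengths [18, 18, 18, 1, 1, 1] (6 cycles, including the fixed point 0).
With 6 cycles on 57 points, sign = (−1)^{57−6} = -1.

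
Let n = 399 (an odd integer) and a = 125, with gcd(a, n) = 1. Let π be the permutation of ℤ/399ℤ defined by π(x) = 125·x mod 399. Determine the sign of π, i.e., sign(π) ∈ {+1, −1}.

+1

Orbit of 1 under x↦125x: [1, 125, 64, 20, 106, 83]… (length divides ord_399(125)).
π_125 has 77 disjoint cycles with lengths [6, 6, 6, 6, 6, 6, 6, 6, 6, 6, 6, 6, 6, 6, 6, 6, 6, 6, 6, 6, 6, 6, 6, 6, 6, 6, 6, 6, 6, 6, 6, 6, 6, 6, 6, 6, 6, 6, 6, 6, 6, 6, 6, 6, 6, 6, 6, 6, 6, 6, 6, 6, 6, 6, 6, 6, 6, 6, 6, 6, 3, 3, 3, 3, 3, 3, 2, 2, 2, 2, 2, 2, 2, 2, 2, 2, 1] on {0,…,398}.
Σ(ℓ_i−1) = 399−77 = 322; sign = (−1)^322 = +1.
Via Zolotarev, sign(π_{125}) = (125|399) = +1.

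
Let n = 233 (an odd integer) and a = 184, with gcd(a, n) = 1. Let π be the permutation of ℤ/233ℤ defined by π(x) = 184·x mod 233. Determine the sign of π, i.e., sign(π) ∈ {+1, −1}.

Start at x=38: 38 → 2 → 135 → 142 → 32 → 63 → 175 → … (one orbit).
9 cycles of lengths [29, 29, 29, 29, 29, 29, 29, 29, 1].
With 9 cycles on 233 points, sign = (−1)^{233−9} = +1.
Via Zolotarev, sign(π_{184}) = (184|233) = +1.

+1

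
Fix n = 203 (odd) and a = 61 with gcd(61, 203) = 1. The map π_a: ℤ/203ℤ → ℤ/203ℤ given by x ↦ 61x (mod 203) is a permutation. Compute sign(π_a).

Orbit of 66 under x↦61x: [66, 169, 159, 158, 97, 30, 3]… (length divides ord_203(61)).
π_61 has 5 disjoint cycles with lengths [84, 84, 28, 6, 1] on {0,…,202}.
sign(π) = (−1)^{n − #cycles} = (−1)^{203−5} = (−1)^198 = +1.
(61|203)_J = +1 (Zolotarev's lemma cross-check).

+1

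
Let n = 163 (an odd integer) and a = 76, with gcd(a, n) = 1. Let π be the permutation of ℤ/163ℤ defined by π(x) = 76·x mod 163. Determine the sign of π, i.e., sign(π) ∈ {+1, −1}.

Start at x=158: 158 → 109 → 134 → 78 → 60 → 159 → 22 → … (one orbit).
π_76 has 2 disjoint cycles with lengths [162, 1] on {0,…,162}.
163 − 2 = 161 transpositions; sign(π) = (−1)^161 = -1.
Via Zolotarev, sign(π_{76}) = (76|163) = -1.

-1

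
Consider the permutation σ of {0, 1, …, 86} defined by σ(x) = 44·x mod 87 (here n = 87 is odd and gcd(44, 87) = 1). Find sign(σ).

Orbit of 64 under x↦44x: [64, 32, 16, 8, 4, 2, 1]… (length divides ord_87(44)).
The orbit structure of x ↦ 44x mod 87: 5 orbits of sizes [28, 28, 28, 2, 1].
With 5 cycles on 87 points, sign = (−1)^{87−5} = +1.

+1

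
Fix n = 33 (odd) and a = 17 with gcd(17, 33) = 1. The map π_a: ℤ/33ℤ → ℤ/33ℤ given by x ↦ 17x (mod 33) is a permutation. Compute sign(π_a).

+1

Start at x=29: 29 → 31 → 32 → 16 → 8 → 4 → 2 → … (one orbit).
π_17 has 5 disjoint cycles with lengths [10, 10, 10, 2, 1] on {0,…,32}.
33 − 5 = 28 transpositions; sign(π) = (−1)^28 = +1.
Check: (17/33) = +1 by Zolotarev.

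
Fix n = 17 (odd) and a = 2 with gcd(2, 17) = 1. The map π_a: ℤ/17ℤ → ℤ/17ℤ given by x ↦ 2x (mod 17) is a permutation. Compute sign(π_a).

Trace 16: π^k(16) = [16, 15, 13, 9, 1, 2, 4] for k=0..6.
Cycle lengths of π_2 on ℤ/17ℤ: [8, 8, 1]; 3 cycles in total.
17 − 3 = 14 transpositions; sign(π) = (−1)^14 = +1.

+1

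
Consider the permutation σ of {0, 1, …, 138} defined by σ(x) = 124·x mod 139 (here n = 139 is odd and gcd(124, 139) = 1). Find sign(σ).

+1

Orbit of 24 under x↦124x: [24, 57, 118, 37, 1, 124, 86]… (length divides ord_139(124)).
The orbit structure of x ↦ 124x mod 139: 3 orbits of sizes [69, 69, 1].
With 3 cycles on 139 points, sign = (−1)^{139−3} = +1.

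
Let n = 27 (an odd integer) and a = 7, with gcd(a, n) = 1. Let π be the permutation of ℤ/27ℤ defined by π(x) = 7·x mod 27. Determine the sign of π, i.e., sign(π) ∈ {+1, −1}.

Trace 13: π^k(13) = [13, 10, 16, 4, 1, 7, 22] for k=0..6.
Decompose π into cycles: lengths [9, 9, 3, 3, 1, 1, 1] (7 cycles, including the fixed point 0).
Σ(ℓ_i−1) = 27−7 = 20; sign = (−1)^20 = +1.
Check: (7/27) = +1 by Zolotarev.

+1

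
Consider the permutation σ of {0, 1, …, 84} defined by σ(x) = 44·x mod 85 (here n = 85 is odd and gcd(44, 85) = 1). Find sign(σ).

Orbit of 44 under x↦44x: [44, 66, 14, 21, 74, 26, 39]… (length divides ord_85(44)).
Cycle lengths of π_44 on ℤ/85ℤ: [16, 16, 16, 16, 16, 2, 2, 1]; 8 cycles in total.
85 − 8 = 77 transpositions; sign(π) = (−1)^77 = -1.

-1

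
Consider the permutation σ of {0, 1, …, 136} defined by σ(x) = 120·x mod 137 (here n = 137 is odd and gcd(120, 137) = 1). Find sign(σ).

Orbit of 88 under x↦120x: [88, 11, 87, 28, 72, 9, 121]… (length divides ord_137(120)).
3 cycles of lengths [68, 68, 1].
137 − 3 = 134 transpositions; sign(π) = (−1)^134 = +1.

+1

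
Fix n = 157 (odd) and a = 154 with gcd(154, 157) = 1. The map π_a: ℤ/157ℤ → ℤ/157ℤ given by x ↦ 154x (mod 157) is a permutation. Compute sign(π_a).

Start at x=37: 37 → 46 → 19 → 100 → 14 → 115 → 126 → … (one orbit).
Cycle type of π: 39×4 + 1; total 5 cycles.
157 − 5 = 152 transpositions; sign(π) = (−1)^152 = +1.

+1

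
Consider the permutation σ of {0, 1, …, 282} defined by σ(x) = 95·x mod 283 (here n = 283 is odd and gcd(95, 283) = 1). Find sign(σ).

Trace 60: π^k(60) = [60, 40, 121, 175, 211, 235, 251] for k=0..6.
Decompose π into cycles: lengths [141, 141, 1] (3 cycles, including the fixed point 0).
3 cycles on 283: each ℓ→(−1)^(ℓ−1), product (−1)^280 = +1.
Via Zolotarev, sign(π_{95}) = (95|283) = +1.

+1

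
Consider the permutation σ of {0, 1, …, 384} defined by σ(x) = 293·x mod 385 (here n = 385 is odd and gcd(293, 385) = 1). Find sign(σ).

-1

Trace 169: π^k(169) = [169, 237, 141, 118, 309, 62, 71] for k=0..6.
Cycle type of π: 20×14 + 10×7 + 4×7 + 2×3 + 1; total 32 cycles.
sign(π) = (−1)^{n − #cycles} = (−1)^{385−32} = (−1)^353 = -1.
Zolotarev: (293|385) = -1, matching the cycle-count sign.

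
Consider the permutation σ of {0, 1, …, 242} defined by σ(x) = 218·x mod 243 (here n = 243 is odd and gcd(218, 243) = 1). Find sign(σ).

Start at x=193: 193 → 35 → 97 → 5 → 118 → 209 → 121 → … (one orbit).
6 cycles of lengths [162, 54, 18, 6, 2, 1].
sign(π) = (−1)^{n − #cycles} = (−1)^{243−6} = (−1)^237 = -1.
Zolotarev: (218|243) = -1, matching the cycle-count sign.

-1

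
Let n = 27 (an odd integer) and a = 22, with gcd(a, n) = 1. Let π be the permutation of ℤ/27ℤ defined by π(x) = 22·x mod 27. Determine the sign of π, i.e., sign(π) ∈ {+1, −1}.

+1

Trace 4: π^k(4) = [4, 7, 19, 13, 16, 1, 22] for k=0..6.
The orbit structure of x ↦ 22x mod 27: 7 orbits of sizes [9, 9, 3, 3, 1, 1, 1].
Σ(ℓ_i−1) = 27−7 = 20; sign = (−1)^20 = +1.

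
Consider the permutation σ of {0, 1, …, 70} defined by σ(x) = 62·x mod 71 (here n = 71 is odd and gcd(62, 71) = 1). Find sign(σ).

Orbit of 22 under x↦62x: [22, 15, 7, 8, 70, 9, 61]… (length divides ord_71(62)).
Cycle lengths of π_62 on ℤ/71ℤ: [70, 1]; 2 cycles in total.
71 − 2 = 69 transpositions; sign(π) = (−1)^69 = -1.
Zolotarev: (62|71) = -1, matching the cycle-count sign.

-1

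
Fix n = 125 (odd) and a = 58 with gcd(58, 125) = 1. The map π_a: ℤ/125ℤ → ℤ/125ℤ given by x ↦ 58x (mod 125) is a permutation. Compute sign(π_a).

Orbit of 26 under x↦58x: [26, 8, 89, 37, 21, 93, 19]… (length divides ord_125(58)).
Cycle lengths of π_58 on ℤ/125ℤ: [100, 20, 4, 1]; 4 cycles in total.
sign(π) = (−1)^{n − #cycles} = (−1)^{125−4} = (−1)^121 = -1.
(58|125)_J = -1 (Zolotarev's lemma cross-check).

-1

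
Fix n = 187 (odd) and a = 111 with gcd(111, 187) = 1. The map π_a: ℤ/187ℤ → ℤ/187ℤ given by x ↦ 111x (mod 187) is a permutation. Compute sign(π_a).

+1

Start at x=166: 166 → 100 → 67 → 144 → 89 → 155 → 1 → … (one orbit).
Decompose π into cycles: lengths [8, 8, 8, 8, 8, 8, 8, 8, 8, 8, 8, 8, 8, 8, 8, 8, 8, 8, 8, 8, 8, 8, 1, 1, 1, 1, 1, 1, 1, 1, 1, 1, 1] (33 cycles, including the fixed point 0).
Σ(ℓ_i−1) = 187−33 = 154; sign = (−1)^154 = +1.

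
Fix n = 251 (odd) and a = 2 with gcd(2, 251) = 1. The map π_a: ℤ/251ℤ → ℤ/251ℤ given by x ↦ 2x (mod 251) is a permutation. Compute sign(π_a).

Trace 128: π^k(128) = [128, 5, 10, 20, 40, 80, 160] for k=0..6.
Cycle lengths of π_2 on ℤ/251ℤ: [50, 50, 50, 50, 50, 1]; 6 cycles in total.
Σ(ℓ_i−1) = 251−6 = 245; sign = (−1)^245 = -1.

-1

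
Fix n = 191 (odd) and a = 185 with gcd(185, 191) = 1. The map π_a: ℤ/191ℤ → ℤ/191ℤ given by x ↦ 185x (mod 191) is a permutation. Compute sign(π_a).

Orbit of 25 under x↦185x: [25, 41, 136, 139, 121, 38, 154]… (length divides ord_191(185)).
π_185 has 6 disjoint cycles with lengths [38, 38, 38, 38, 38, 1] on {0,…,190}.
sign(π) = (−1)^{n − #cycles} = (−1)^{191−6} = (−1)^185 = -1.
The Jacobi symbol (185|191) = -1 (Zolotarev) agrees.

-1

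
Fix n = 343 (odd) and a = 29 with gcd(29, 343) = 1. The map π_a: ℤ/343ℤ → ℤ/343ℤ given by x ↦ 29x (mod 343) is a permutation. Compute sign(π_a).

Start at x=57: 57 → 281 → 260 → 337 → 169 → 99 → 127 → … (one orbit).
The orbit structure of x ↦ 29x mod 343: 19 orbits of sizes [49, 49, 49, 49, 49, 49, 7, 7, 7, 7, 7, 7, 1, 1, 1, 1, 1, 1, 1].
Σ(ℓ_i−1) = 343−19 = 324; sign = (−1)^324 = +1.

+1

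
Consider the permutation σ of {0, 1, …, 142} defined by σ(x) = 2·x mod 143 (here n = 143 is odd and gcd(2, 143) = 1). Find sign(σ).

Start at x=84: 84 → 25 → 50 → 100 → 57 → 114 → 85 → … (one orbit).
Cycle type of π: 60×2 + 12 + 10 + 1; total 5 cycles.
With 5 cycles on 143 points, sign = (−1)^{143−5} = +1.
Via Zolotarev, sign(π_{2}) = (2|143) = +1.

+1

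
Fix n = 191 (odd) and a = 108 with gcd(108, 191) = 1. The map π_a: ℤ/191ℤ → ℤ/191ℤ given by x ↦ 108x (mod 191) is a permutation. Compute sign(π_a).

+1

Trace 118: π^k(118) = [118, 138, 6, 75, 78, 20, 59] for k=0..6.
The orbit structure of x ↦ 108x mod 191: 3 orbits of sizes [95, 95, 1].
sign(π) = (−1)^{n − #cycles} = (−1)^{191−3} = (−1)^188 = +1.
(108|191)_J = +1 (Zolotarev's lemma cross-check).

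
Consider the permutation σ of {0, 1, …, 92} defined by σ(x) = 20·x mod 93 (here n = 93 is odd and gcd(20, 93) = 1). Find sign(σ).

-1

Trace 7: π^k(7) = [7, 47, 10, 14, 1, 20, 28] for k=0..6.
6 cycles of lengths [30, 30, 15, 15, 2, 1].
6 cycles on 93: each ℓ→(−1)^(ℓ−1), product (−1)^87 = -1.
The Jacobi symbol (20|93) = -1 (Zolotarev) agrees.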